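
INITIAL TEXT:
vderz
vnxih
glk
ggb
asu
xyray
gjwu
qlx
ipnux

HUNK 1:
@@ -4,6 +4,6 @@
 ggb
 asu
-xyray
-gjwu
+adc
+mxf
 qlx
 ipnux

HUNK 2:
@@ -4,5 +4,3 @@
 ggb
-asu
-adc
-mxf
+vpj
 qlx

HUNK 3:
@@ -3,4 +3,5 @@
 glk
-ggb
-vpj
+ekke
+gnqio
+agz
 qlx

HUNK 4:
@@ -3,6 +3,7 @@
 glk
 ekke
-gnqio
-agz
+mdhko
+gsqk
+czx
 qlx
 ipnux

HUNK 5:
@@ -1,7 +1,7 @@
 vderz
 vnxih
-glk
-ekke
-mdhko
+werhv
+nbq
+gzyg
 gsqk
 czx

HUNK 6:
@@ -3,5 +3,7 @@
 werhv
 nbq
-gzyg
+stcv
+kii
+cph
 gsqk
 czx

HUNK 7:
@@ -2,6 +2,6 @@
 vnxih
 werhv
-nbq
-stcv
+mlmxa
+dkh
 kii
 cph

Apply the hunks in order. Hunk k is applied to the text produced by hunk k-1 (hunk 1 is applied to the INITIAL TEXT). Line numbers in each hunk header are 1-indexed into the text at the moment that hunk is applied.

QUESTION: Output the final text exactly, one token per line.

Answer: vderz
vnxih
werhv
mlmxa
dkh
kii
cph
gsqk
czx
qlx
ipnux

Derivation:
Hunk 1: at line 4 remove [xyray,gjwu] add [adc,mxf] -> 9 lines: vderz vnxih glk ggb asu adc mxf qlx ipnux
Hunk 2: at line 4 remove [asu,adc,mxf] add [vpj] -> 7 lines: vderz vnxih glk ggb vpj qlx ipnux
Hunk 3: at line 3 remove [ggb,vpj] add [ekke,gnqio,agz] -> 8 lines: vderz vnxih glk ekke gnqio agz qlx ipnux
Hunk 4: at line 3 remove [gnqio,agz] add [mdhko,gsqk,czx] -> 9 lines: vderz vnxih glk ekke mdhko gsqk czx qlx ipnux
Hunk 5: at line 1 remove [glk,ekke,mdhko] add [werhv,nbq,gzyg] -> 9 lines: vderz vnxih werhv nbq gzyg gsqk czx qlx ipnux
Hunk 6: at line 3 remove [gzyg] add [stcv,kii,cph] -> 11 lines: vderz vnxih werhv nbq stcv kii cph gsqk czx qlx ipnux
Hunk 7: at line 2 remove [nbq,stcv] add [mlmxa,dkh] -> 11 lines: vderz vnxih werhv mlmxa dkh kii cph gsqk czx qlx ipnux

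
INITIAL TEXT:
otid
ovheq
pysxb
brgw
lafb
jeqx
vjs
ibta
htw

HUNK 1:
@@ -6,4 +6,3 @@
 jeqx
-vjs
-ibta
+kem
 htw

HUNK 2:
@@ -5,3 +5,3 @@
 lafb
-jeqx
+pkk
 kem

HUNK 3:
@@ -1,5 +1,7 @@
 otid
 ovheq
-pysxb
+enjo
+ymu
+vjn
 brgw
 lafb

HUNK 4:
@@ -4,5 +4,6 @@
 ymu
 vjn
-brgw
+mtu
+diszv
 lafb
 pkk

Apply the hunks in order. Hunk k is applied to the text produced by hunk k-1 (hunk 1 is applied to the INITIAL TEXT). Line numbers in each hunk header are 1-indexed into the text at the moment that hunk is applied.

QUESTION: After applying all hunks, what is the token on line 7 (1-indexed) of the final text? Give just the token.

Hunk 1: at line 6 remove [vjs,ibta] add [kem] -> 8 lines: otid ovheq pysxb brgw lafb jeqx kem htw
Hunk 2: at line 5 remove [jeqx] add [pkk] -> 8 lines: otid ovheq pysxb brgw lafb pkk kem htw
Hunk 3: at line 1 remove [pysxb] add [enjo,ymu,vjn] -> 10 lines: otid ovheq enjo ymu vjn brgw lafb pkk kem htw
Hunk 4: at line 4 remove [brgw] add [mtu,diszv] -> 11 lines: otid ovheq enjo ymu vjn mtu diszv lafb pkk kem htw
Final line 7: diszv

Answer: diszv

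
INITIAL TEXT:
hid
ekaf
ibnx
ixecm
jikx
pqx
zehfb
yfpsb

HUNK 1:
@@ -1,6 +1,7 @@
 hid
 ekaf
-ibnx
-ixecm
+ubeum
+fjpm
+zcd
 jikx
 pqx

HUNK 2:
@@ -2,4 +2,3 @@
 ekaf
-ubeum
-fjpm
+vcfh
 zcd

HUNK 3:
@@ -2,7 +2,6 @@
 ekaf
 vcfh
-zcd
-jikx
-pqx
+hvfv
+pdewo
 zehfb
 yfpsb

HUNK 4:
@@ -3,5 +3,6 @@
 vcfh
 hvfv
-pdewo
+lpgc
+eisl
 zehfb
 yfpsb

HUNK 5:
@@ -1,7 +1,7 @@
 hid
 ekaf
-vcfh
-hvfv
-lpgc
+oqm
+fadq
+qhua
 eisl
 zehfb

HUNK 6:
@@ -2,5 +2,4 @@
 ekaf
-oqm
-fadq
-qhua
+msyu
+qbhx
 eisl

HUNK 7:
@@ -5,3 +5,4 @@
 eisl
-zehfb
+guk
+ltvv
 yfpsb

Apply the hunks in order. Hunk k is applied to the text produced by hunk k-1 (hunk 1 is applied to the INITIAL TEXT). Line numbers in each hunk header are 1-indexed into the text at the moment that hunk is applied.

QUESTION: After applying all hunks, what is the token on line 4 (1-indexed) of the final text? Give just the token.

Hunk 1: at line 1 remove [ibnx,ixecm] add [ubeum,fjpm,zcd] -> 9 lines: hid ekaf ubeum fjpm zcd jikx pqx zehfb yfpsb
Hunk 2: at line 2 remove [ubeum,fjpm] add [vcfh] -> 8 lines: hid ekaf vcfh zcd jikx pqx zehfb yfpsb
Hunk 3: at line 2 remove [zcd,jikx,pqx] add [hvfv,pdewo] -> 7 lines: hid ekaf vcfh hvfv pdewo zehfb yfpsb
Hunk 4: at line 3 remove [pdewo] add [lpgc,eisl] -> 8 lines: hid ekaf vcfh hvfv lpgc eisl zehfb yfpsb
Hunk 5: at line 1 remove [vcfh,hvfv,lpgc] add [oqm,fadq,qhua] -> 8 lines: hid ekaf oqm fadq qhua eisl zehfb yfpsb
Hunk 6: at line 2 remove [oqm,fadq,qhua] add [msyu,qbhx] -> 7 lines: hid ekaf msyu qbhx eisl zehfb yfpsb
Hunk 7: at line 5 remove [zehfb] add [guk,ltvv] -> 8 lines: hid ekaf msyu qbhx eisl guk ltvv yfpsb
Final line 4: qbhx

Answer: qbhx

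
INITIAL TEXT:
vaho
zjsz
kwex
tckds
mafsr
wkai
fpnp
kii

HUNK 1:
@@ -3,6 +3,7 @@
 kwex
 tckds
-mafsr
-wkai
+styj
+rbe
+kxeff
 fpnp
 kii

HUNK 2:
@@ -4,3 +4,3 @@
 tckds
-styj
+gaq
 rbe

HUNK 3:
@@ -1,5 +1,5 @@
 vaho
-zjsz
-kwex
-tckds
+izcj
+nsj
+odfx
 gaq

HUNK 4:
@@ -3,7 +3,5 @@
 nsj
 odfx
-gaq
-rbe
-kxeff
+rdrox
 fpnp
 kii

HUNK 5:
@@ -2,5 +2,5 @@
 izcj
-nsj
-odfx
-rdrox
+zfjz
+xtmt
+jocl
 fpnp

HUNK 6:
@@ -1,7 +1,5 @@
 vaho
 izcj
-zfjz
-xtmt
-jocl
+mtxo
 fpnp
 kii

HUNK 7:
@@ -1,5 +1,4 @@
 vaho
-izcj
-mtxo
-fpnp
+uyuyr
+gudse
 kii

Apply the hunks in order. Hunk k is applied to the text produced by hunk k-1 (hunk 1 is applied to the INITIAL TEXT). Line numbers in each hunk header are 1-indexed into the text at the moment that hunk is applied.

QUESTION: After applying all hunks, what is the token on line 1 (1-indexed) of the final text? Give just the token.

Answer: vaho

Derivation:
Hunk 1: at line 3 remove [mafsr,wkai] add [styj,rbe,kxeff] -> 9 lines: vaho zjsz kwex tckds styj rbe kxeff fpnp kii
Hunk 2: at line 4 remove [styj] add [gaq] -> 9 lines: vaho zjsz kwex tckds gaq rbe kxeff fpnp kii
Hunk 3: at line 1 remove [zjsz,kwex,tckds] add [izcj,nsj,odfx] -> 9 lines: vaho izcj nsj odfx gaq rbe kxeff fpnp kii
Hunk 4: at line 3 remove [gaq,rbe,kxeff] add [rdrox] -> 7 lines: vaho izcj nsj odfx rdrox fpnp kii
Hunk 5: at line 2 remove [nsj,odfx,rdrox] add [zfjz,xtmt,jocl] -> 7 lines: vaho izcj zfjz xtmt jocl fpnp kii
Hunk 6: at line 1 remove [zfjz,xtmt,jocl] add [mtxo] -> 5 lines: vaho izcj mtxo fpnp kii
Hunk 7: at line 1 remove [izcj,mtxo,fpnp] add [uyuyr,gudse] -> 4 lines: vaho uyuyr gudse kii
Final line 1: vaho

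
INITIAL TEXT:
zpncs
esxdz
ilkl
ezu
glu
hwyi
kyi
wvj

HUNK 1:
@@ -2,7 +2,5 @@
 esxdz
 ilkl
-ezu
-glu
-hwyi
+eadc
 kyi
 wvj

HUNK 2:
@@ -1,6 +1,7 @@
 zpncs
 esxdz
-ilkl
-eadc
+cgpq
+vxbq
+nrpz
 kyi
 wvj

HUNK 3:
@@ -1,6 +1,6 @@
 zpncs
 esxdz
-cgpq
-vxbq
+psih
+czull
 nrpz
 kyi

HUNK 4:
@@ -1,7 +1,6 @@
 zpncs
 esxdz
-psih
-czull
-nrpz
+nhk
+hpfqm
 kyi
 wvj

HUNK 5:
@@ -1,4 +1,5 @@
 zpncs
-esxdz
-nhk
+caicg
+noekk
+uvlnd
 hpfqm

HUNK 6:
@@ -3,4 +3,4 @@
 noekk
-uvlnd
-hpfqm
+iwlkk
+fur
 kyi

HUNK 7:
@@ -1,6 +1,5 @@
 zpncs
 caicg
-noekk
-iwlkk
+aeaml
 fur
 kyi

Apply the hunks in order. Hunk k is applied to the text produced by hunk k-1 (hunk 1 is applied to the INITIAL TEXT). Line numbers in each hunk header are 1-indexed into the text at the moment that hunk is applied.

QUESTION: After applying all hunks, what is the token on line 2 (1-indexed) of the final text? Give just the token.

Answer: caicg

Derivation:
Hunk 1: at line 2 remove [ezu,glu,hwyi] add [eadc] -> 6 lines: zpncs esxdz ilkl eadc kyi wvj
Hunk 2: at line 1 remove [ilkl,eadc] add [cgpq,vxbq,nrpz] -> 7 lines: zpncs esxdz cgpq vxbq nrpz kyi wvj
Hunk 3: at line 1 remove [cgpq,vxbq] add [psih,czull] -> 7 lines: zpncs esxdz psih czull nrpz kyi wvj
Hunk 4: at line 1 remove [psih,czull,nrpz] add [nhk,hpfqm] -> 6 lines: zpncs esxdz nhk hpfqm kyi wvj
Hunk 5: at line 1 remove [esxdz,nhk] add [caicg,noekk,uvlnd] -> 7 lines: zpncs caicg noekk uvlnd hpfqm kyi wvj
Hunk 6: at line 3 remove [uvlnd,hpfqm] add [iwlkk,fur] -> 7 lines: zpncs caicg noekk iwlkk fur kyi wvj
Hunk 7: at line 1 remove [noekk,iwlkk] add [aeaml] -> 6 lines: zpncs caicg aeaml fur kyi wvj
Final line 2: caicg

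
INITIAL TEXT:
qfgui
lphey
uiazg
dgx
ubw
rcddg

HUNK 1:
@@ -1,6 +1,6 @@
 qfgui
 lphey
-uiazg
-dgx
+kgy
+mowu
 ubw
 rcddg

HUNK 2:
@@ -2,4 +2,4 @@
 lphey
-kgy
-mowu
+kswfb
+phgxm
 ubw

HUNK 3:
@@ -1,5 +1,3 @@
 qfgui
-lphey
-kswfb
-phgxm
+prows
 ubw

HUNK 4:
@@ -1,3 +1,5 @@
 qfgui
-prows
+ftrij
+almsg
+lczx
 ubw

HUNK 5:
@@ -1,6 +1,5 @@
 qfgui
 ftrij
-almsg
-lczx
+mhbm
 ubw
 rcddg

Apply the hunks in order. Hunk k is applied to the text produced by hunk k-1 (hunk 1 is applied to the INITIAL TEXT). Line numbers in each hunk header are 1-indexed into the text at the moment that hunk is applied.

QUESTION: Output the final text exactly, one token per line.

Hunk 1: at line 1 remove [uiazg,dgx] add [kgy,mowu] -> 6 lines: qfgui lphey kgy mowu ubw rcddg
Hunk 2: at line 2 remove [kgy,mowu] add [kswfb,phgxm] -> 6 lines: qfgui lphey kswfb phgxm ubw rcddg
Hunk 3: at line 1 remove [lphey,kswfb,phgxm] add [prows] -> 4 lines: qfgui prows ubw rcddg
Hunk 4: at line 1 remove [prows] add [ftrij,almsg,lczx] -> 6 lines: qfgui ftrij almsg lczx ubw rcddg
Hunk 5: at line 1 remove [almsg,lczx] add [mhbm] -> 5 lines: qfgui ftrij mhbm ubw rcddg

Answer: qfgui
ftrij
mhbm
ubw
rcddg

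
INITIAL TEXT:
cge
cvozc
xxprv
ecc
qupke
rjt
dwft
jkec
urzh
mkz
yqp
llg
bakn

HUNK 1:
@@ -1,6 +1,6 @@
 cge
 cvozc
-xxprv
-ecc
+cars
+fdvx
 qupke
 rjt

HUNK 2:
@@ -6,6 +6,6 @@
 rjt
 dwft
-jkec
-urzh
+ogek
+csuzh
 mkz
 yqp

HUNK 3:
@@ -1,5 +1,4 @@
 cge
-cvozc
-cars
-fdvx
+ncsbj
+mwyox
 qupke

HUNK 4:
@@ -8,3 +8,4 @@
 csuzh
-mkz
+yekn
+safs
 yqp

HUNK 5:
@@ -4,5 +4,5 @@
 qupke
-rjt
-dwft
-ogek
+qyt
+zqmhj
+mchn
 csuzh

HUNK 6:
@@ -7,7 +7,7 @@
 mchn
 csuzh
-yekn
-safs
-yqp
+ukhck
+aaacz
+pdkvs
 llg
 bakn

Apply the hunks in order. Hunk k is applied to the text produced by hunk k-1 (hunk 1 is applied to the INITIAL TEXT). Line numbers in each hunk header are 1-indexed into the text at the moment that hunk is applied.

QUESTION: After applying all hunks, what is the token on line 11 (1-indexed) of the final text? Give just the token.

Answer: pdkvs

Derivation:
Hunk 1: at line 1 remove [xxprv,ecc] add [cars,fdvx] -> 13 lines: cge cvozc cars fdvx qupke rjt dwft jkec urzh mkz yqp llg bakn
Hunk 2: at line 6 remove [jkec,urzh] add [ogek,csuzh] -> 13 lines: cge cvozc cars fdvx qupke rjt dwft ogek csuzh mkz yqp llg bakn
Hunk 3: at line 1 remove [cvozc,cars,fdvx] add [ncsbj,mwyox] -> 12 lines: cge ncsbj mwyox qupke rjt dwft ogek csuzh mkz yqp llg bakn
Hunk 4: at line 8 remove [mkz] add [yekn,safs] -> 13 lines: cge ncsbj mwyox qupke rjt dwft ogek csuzh yekn safs yqp llg bakn
Hunk 5: at line 4 remove [rjt,dwft,ogek] add [qyt,zqmhj,mchn] -> 13 lines: cge ncsbj mwyox qupke qyt zqmhj mchn csuzh yekn safs yqp llg bakn
Hunk 6: at line 7 remove [yekn,safs,yqp] add [ukhck,aaacz,pdkvs] -> 13 lines: cge ncsbj mwyox qupke qyt zqmhj mchn csuzh ukhck aaacz pdkvs llg bakn
Final line 11: pdkvs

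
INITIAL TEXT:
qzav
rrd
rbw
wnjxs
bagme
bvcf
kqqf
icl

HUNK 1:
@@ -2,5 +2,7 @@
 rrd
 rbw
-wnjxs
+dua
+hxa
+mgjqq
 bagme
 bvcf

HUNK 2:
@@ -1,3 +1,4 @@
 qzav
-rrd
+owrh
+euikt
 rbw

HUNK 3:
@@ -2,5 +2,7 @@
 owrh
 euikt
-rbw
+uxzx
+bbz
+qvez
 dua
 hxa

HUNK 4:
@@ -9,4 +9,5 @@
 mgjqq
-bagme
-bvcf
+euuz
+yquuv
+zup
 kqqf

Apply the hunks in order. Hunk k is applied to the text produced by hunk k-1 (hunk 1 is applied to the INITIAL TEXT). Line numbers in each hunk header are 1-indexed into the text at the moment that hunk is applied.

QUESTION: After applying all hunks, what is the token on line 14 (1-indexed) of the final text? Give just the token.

Answer: icl

Derivation:
Hunk 1: at line 2 remove [wnjxs] add [dua,hxa,mgjqq] -> 10 lines: qzav rrd rbw dua hxa mgjqq bagme bvcf kqqf icl
Hunk 2: at line 1 remove [rrd] add [owrh,euikt] -> 11 lines: qzav owrh euikt rbw dua hxa mgjqq bagme bvcf kqqf icl
Hunk 3: at line 2 remove [rbw] add [uxzx,bbz,qvez] -> 13 lines: qzav owrh euikt uxzx bbz qvez dua hxa mgjqq bagme bvcf kqqf icl
Hunk 4: at line 9 remove [bagme,bvcf] add [euuz,yquuv,zup] -> 14 lines: qzav owrh euikt uxzx bbz qvez dua hxa mgjqq euuz yquuv zup kqqf icl
Final line 14: icl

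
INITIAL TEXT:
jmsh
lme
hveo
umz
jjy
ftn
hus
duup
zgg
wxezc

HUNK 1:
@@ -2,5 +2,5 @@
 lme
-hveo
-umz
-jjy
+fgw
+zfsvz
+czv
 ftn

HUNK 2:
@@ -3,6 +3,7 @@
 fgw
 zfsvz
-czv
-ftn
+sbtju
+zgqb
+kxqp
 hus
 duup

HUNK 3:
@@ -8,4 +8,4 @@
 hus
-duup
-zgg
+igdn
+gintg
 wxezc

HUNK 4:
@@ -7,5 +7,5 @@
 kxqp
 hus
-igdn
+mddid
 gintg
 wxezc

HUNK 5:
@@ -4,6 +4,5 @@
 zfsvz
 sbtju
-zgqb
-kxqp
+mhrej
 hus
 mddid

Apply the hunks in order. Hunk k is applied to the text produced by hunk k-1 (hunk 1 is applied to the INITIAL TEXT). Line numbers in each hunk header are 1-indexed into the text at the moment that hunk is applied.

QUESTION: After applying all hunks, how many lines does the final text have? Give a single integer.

Hunk 1: at line 2 remove [hveo,umz,jjy] add [fgw,zfsvz,czv] -> 10 lines: jmsh lme fgw zfsvz czv ftn hus duup zgg wxezc
Hunk 2: at line 3 remove [czv,ftn] add [sbtju,zgqb,kxqp] -> 11 lines: jmsh lme fgw zfsvz sbtju zgqb kxqp hus duup zgg wxezc
Hunk 3: at line 8 remove [duup,zgg] add [igdn,gintg] -> 11 lines: jmsh lme fgw zfsvz sbtju zgqb kxqp hus igdn gintg wxezc
Hunk 4: at line 7 remove [igdn] add [mddid] -> 11 lines: jmsh lme fgw zfsvz sbtju zgqb kxqp hus mddid gintg wxezc
Hunk 5: at line 4 remove [zgqb,kxqp] add [mhrej] -> 10 lines: jmsh lme fgw zfsvz sbtju mhrej hus mddid gintg wxezc
Final line count: 10

Answer: 10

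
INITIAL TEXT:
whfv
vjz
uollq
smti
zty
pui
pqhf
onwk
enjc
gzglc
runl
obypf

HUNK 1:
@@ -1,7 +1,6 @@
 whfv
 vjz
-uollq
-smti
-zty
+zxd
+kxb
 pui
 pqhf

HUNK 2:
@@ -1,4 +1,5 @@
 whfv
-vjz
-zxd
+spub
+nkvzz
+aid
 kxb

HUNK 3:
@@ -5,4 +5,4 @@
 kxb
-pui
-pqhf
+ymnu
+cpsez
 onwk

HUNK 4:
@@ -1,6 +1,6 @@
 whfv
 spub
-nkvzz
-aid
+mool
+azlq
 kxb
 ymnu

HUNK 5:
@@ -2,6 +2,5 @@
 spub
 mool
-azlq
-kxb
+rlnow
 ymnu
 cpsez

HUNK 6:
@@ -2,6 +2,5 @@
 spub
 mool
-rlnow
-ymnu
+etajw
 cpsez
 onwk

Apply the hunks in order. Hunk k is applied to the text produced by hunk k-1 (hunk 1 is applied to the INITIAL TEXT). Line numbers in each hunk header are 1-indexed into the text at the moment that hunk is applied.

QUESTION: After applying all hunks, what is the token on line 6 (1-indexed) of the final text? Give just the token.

Answer: onwk

Derivation:
Hunk 1: at line 1 remove [uollq,smti,zty] add [zxd,kxb] -> 11 lines: whfv vjz zxd kxb pui pqhf onwk enjc gzglc runl obypf
Hunk 2: at line 1 remove [vjz,zxd] add [spub,nkvzz,aid] -> 12 lines: whfv spub nkvzz aid kxb pui pqhf onwk enjc gzglc runl obypf
Hunk 3: at line 5 remove [pui,pqhf] add [ymnu,cpsez] -> 12 lines: whfv spub nkvzz aid kxb ymnu cpsez onwk enjc gzglc runl obypf
Hunk 4: at line 1 remove [nkvzz,aid] add [mool,azlq] -> 12 lines: whfv spub mool azlq kxb ymnu cpsez onwk enjc gzglc runl obypf
Hunk 5: at line 2 remove [azlq,kxb] add [rlnow] -> 11 lines: whfv spub mool rlnow ymnu cpsez onwk enjc gzglc runl obypf
Hunk 6: at line 2 remove [rlnow,ymnu] add [etajw] -> 10 lines: whfv spub mool etajw cpsez onwk enjc gzglc runl obypf
Final line 6: onwk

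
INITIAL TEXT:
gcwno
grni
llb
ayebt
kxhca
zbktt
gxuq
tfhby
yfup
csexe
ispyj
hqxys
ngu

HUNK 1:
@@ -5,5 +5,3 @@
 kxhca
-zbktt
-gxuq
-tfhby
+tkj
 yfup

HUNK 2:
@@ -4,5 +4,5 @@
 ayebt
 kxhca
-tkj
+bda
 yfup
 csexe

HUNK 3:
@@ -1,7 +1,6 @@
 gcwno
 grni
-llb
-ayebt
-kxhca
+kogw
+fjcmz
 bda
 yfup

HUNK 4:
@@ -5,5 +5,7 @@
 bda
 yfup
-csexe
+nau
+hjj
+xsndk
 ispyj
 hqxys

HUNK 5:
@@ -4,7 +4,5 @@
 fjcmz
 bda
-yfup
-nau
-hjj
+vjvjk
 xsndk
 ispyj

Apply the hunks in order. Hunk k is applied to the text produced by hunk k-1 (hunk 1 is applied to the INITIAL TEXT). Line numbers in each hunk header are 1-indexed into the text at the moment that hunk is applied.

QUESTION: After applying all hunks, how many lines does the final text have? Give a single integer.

Hunk 1: at line 5 remove [zbktt,gxuq,tfhby] add [tkj] -> 11 lines: gcwno grni llb ayebt kxhca tkj yfup csexe ispyj hqxys ngu
Hunk 2: at line 4 remove [tkj] add [bda] -> 11 lines: gcwno grni llb ayebt kxhca bda yfup csexe ispyj hqxys ngu
Hunk 3: at line 1 remove [llb,ayebt,kxhca] add [kogw,fjcmz] -> 10 lines: gcwno grni kogw fjcmz bda yfup csexe ispyj hqxys ngu
Hunk 4: at line 5 remove [csexe] add [nau,hjj,xsndk] -> 12 lines: gcwno grni kogw fjcmz bda yfup nau hjj xsndk ispyj hqxys ngu
Hunk 5: at line 4 remove [yfup,nau,hjj] add [vjvjk] -> 10 lines: gcwno grni kogw fjcmz bda vjvjk xsndk ispyj hqxys ngu
Final line count: 10

Answer: 10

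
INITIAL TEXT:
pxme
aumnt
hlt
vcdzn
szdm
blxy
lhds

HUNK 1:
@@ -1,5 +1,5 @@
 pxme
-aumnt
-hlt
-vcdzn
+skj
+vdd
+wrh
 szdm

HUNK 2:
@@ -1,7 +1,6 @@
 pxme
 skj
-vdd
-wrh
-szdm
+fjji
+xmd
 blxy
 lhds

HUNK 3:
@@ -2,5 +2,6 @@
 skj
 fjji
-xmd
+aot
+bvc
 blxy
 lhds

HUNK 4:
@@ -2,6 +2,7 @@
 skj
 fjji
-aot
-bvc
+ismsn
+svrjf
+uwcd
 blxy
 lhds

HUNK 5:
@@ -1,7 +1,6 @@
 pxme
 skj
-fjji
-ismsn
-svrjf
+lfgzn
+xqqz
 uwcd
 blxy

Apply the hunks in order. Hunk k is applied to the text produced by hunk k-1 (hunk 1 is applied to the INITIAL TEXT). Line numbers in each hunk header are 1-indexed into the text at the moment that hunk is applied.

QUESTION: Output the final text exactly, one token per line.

Hunk 1: at line 1 remove [aumnt,hlt,vcdzn] add [skj,vdd,wrh] -> 7 lines: pxme skj vdd wrh szdm blxy lhds
Hunk 2: at line 1 remove [vdd,wrh,szdm] add [fjji,xmd] -> 6 lines: pxme skj fjji xmd blxy lhds
Hunk 3: at line 2 remove [xmd] add [aot,bvc] -> 7 lines: pxme skj fjji aot bvc blxy lhds
Hunk 4: at line 2 remove [aot,bvc] add [ismsn,svrjf,uwcd] -> 8 lines: pxme skj fjji ismsn svrjf uwcd blxy lhds
Hunk 5: at line 1 remove [fjji,ismsn,svrjf] add [lfgzn,xqqz] -> 7 lines: pxme skj lfgzn xqqz uwcd blxy lhds

Answer: pxme
skj
lfgzn
xqqz
uwcd
blxy
lhds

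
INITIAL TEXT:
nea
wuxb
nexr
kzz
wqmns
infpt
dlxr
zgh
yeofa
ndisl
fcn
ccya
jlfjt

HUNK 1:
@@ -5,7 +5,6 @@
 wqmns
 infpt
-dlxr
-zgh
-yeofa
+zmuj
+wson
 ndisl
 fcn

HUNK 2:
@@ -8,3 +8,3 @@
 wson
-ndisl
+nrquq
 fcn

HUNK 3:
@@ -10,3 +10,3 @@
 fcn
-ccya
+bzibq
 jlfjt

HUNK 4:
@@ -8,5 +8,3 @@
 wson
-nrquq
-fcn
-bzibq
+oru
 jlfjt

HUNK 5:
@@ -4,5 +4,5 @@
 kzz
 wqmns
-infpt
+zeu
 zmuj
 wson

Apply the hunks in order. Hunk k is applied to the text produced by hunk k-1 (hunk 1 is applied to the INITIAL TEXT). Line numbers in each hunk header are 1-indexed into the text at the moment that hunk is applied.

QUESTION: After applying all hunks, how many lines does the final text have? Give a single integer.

Answer: 10

Derivation:
Hunk 1: at line 5 remove [dlxr,zgh,yeofa] add [zmuj,wson] -> 12 lines: nea wuxb nexr kzz wqmns infpt zmuj wson ndisl fcn ccya jlfjt
Hunk 2: at line 8 remove [ndisl] add [nrquq] -> 12 lines: nea wuxb nexr kzz wqmns infpt zmuj wson nrquq fcn ccya jlfjt
Hunk 3: at line 10 remove [ccya] add [bzibq] -> 12 lines: nea wuxb nexr kzz wqmns infpt zmuj wson nrquq fcn bzibq jlfjt
Hunk 4: at line 8 remove [nrquq,fcn,bzibq] add [oru] -> 10 lines: nea wuxb nexr kzz wqmns infpt zmuj wson oru jlfjt
Hunk 5: at line 4 remove [infpt] add [zeu] -> 10 lines: nea wuxb nexr kzz wqmns zeu zmuj wson oru jlfjt
Final line count: 10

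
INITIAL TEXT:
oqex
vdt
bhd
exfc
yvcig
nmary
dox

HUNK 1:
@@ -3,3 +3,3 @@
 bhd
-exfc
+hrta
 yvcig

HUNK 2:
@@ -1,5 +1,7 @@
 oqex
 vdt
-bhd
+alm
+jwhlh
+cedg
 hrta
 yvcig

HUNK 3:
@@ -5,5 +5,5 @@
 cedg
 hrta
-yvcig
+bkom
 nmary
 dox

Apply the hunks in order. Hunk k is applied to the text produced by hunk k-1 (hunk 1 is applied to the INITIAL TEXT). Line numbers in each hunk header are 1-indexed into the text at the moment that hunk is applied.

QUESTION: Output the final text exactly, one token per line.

Answer: oqex
vdt
alm
jwhlh
cedg
hrta
bkom
nmary
dox

Derivation:
Hunk 1: at line 3 remove [exfc] add [hrta] -> 7 lines: oqex vdt bhd hrta yvcig nmary dox
Hunk 2: at line 1 remove [bhd] add [alm,jwhlh,cedg] -> 9 lines: oqex vdt alm jwhlh cedg hrta yvcig nmary dox
Hunk 3: at line 5 remove [yvcig] add [bkom] -> 9 lines: oqex vdt alm jwhlh cedg hrta bkom nmary dox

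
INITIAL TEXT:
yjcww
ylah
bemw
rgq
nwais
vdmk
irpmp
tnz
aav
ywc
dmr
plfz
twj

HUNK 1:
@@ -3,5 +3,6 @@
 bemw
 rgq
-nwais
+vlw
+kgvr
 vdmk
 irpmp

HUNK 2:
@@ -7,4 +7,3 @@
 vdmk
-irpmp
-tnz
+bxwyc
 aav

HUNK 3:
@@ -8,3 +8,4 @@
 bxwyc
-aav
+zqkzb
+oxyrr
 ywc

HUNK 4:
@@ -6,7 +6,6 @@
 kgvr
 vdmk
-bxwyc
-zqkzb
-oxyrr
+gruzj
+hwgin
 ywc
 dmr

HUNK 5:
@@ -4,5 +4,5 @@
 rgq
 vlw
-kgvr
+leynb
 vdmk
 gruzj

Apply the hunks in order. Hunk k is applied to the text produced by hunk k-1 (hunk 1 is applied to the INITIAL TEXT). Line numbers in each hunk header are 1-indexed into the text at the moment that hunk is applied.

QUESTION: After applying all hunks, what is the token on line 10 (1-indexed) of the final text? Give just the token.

Answer: ywc

Derivation:
Hunk 1: at line 3 remove [nwais] add [vlw,kgvr] -> 14 lines: yjcww ylah bemw rgq vlw kgvr vdmk irpmp tnz aav ywc dmr plfz twj
Hunk 2: at line 7 remove [irpmp,tnz] add [bxwyc] -> 13 lines: yjcww ylah bemw rgq vlw kgvr vdmk bxwyc aav ywc dmr plfz twj
Hunk 3: at line 8 remove [aav] add [zqkzb,oxyrr] -> 14 lines: yjcww ylah bemw rgq vlw kgvr vdmk bxwyc zqkzb oxyrr ywc dmr plfz twj
Hunk 4: at line 6 remove [bxwyc,zqkzb,oxyrr] add [gruzj,hwgin] -> 13 lines: yjcww ylah bemw rgq vlw kgvr vdmk gruzj hwgin ywc dmr plfz twj
Hunk 5: at line 4 remove [kgvr] add [leynb] -> 13 lines: yjcww ylah bemw rgq vlw leynb vdmk gruzj hwgin ywc dmr plfz twj
Final line 10: ywc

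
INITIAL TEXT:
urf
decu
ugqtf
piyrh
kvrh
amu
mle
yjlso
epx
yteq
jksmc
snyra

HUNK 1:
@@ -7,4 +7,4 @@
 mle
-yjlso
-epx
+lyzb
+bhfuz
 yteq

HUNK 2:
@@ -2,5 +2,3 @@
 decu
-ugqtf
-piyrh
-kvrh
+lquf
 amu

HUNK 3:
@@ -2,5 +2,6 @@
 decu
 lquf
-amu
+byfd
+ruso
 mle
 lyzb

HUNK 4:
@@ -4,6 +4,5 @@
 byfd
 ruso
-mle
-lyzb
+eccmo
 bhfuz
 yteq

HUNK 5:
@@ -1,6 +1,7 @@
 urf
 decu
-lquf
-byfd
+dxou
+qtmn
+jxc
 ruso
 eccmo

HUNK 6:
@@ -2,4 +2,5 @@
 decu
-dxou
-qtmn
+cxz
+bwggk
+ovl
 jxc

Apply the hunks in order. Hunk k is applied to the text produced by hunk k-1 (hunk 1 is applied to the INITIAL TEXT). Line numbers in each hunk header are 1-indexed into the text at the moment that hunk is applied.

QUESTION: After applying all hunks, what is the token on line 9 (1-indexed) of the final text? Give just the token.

Hunk 1: at line 7 remove [yjlso,epx] add [lyzb,bhfuz] -> 12 lines: urf decu ugqtf piyrh kvrh amu mle lyzb bhfuz yteq jksmc snyra
Hunk 2: at line 2 remove [ugqtf,piyrh,kvrh] add [lquf] -> 10 lines: urf decu lquf amu mle lyzb bhfuz yteq jksmc snyra
Hunk 3: at line 2 remove [amu] add [byfd,ruso] -> 11 lines: urf decu lquf byfd ruso mle lyzb bhfuz yteq jksmc snyra
Hunk 4: at line 4 remove [mle,lyzb] add [eccmo] -> 10 lines: urf decu lquf byfd ruso eccmo bhfuz yteq jksmc snyra
Hunk 5: at line 1 remove [lquf,byfd] add [dxou,qtmn,jxc] -> 11 lines: urf decu dxou qtmn jxc ruso eccmo bhfuz yteq jksmc snyra
Hunk 6: at line 2 remove [dxou,qtmn] add [cxz,bwggk,ovl] -> 12 lines: urf decu cxz bwggk ovl jxc ruso eccmo bhfuz yteq jksmc snyra
Final line 9: bhfuz

Answer: bhfuz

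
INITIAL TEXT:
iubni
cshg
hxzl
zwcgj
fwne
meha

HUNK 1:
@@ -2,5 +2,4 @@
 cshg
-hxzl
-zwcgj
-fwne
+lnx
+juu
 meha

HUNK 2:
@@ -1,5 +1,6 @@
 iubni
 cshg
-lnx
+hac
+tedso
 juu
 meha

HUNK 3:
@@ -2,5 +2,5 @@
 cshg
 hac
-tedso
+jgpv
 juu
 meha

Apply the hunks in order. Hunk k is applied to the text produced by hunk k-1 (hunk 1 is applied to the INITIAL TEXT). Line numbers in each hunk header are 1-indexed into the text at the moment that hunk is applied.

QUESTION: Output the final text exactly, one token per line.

Hunk 1: at line 2 remove [hxzl,zwcgj,fwne] add [lnx,juu] -> 5 lines: iubni cshg lnx juu meha
Hunk 2: at line 1 remove [lnx] add [hac,tedso] -> 6 lines: iubni cshg hac tedso juu meha
Hunk 3: at line 2 remove [tedso] add [jgpv] -> 6 lines: iubni cshg hac jgpv juu meha

Answer: iubni
cshg
hac
jgpv
juu
meha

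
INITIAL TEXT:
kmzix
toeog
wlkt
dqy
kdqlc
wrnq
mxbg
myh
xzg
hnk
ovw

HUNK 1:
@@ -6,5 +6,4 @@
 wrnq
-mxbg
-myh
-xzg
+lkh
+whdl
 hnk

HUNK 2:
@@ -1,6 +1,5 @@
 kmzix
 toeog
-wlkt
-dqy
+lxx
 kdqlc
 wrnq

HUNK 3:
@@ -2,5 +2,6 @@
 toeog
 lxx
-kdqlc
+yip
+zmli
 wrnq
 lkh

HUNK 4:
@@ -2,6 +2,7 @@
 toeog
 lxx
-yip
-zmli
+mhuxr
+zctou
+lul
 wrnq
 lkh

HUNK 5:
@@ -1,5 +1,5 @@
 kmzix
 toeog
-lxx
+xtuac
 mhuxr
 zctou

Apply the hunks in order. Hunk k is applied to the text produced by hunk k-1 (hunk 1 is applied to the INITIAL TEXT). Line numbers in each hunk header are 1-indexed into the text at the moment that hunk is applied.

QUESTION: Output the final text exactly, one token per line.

Answer: kmzix
toeog
xtuac
mhuxr
zctou
lul
wrnq
lkh
whdl
hnk
ovw

Derivation:
Hunk 1: at line 6 remove [mxbg,myh,xzg] add [lkh,whdl] -> 10 lines: kmzix toeog wlkt dqy kdqlc wrnq lkh whdl hnk ovw
Hunk 2: at line 1 remove [wlkt,dqy] add [lxx] -> 9 lines: kmzix toeog lxx kdqlc wrnq lkh whdl hnk ovw
Hunk 3: at line 2 remove [kdqlc] add [yip,zmli] -> 10 lines: kmzix toeog lxx yip zmli wrnq lkh whdl hnk ovw
Hunk 4: at line 2 remove [yip,zmli] add [mhuxr,zctou,lul] -> 11 lines: kmzix toeog lxx mhuxr zctou lul wrnq lkh whdl hnk ovw
Hunk 5: at line 1 remove [lxx] add [xtuac] -> 11 lines: kmzix toeog xtuac mhuxr zctou lul wrnq lkh whdl hnk ovw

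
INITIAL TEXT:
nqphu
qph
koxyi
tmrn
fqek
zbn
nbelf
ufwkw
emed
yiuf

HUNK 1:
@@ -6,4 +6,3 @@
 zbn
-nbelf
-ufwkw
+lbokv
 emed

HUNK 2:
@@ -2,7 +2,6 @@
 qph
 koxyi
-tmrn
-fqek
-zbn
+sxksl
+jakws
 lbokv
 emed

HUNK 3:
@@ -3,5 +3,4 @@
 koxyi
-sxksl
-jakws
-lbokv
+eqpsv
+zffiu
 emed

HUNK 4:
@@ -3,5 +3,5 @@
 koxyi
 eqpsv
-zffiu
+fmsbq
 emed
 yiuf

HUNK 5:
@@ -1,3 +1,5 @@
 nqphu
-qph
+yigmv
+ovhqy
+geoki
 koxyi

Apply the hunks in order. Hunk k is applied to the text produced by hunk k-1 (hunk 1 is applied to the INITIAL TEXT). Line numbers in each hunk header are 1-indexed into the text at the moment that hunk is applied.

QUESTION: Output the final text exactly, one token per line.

Hunk 1: at line 6 remove [nbelf,ufwkw] add [lbokv] -> 9 lines: nqphu qph koxyi tmrn fqek zbn lbokv emed yiuf
Hunk 2: at line 2 remove [tmrn,fqek,zbn] add [sxksl,jakws] -> 8 lines: nqphu qph koxyi sxksl jakws lbokv emed yiuf
Hunk 3: at line 3 remove [sxksl,jakws,lbokv] add [eqpsv,zffiu] -> 7 lines: nqphu qph koxyi eqpsv zffiu emed yiuf
Hunk 4: at line 3 remove [zffiu] add [fmsbq] -> 7 lines: nqphu qph koxyi eqpsv fmsbq emed yiuf
Hunk 5: at line 1 remove [qph] add [yigmv,ovhqy,geoki] -> 9 lines: nqphu yigmv ovhqy geoki koxyi eqpsv fmsbq emed yiuf

Answer: nqphu
yigmv
ovhqy
geoki
koxyi
eqpsv
fmsbq
emed
yiuf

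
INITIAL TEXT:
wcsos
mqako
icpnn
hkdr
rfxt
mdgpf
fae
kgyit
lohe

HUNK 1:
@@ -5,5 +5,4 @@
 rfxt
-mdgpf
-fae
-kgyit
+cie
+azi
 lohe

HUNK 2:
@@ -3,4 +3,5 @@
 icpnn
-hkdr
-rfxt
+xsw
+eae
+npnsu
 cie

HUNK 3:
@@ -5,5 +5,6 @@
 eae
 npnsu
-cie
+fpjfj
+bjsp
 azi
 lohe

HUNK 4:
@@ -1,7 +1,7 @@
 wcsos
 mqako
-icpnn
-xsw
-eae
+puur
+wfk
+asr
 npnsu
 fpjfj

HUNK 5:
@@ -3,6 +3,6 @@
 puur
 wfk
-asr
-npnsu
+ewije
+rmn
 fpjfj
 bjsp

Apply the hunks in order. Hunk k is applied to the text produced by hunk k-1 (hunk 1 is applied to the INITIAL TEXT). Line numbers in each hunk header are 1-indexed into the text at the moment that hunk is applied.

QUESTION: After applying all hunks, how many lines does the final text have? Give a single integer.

Hunk 1: at line 5 remove [mdgpf,fae,kgyit] add [cie,azi] -> 8 lines: wcsos mqako icpnn hkdr rfxt cie azi lohe
Hunk 2: at line 3 remove [hkdr,rfxt] add [xsw,eae,npnsu] -> 9 lines: wcsos mqako icpnn xsw eae npnsu cie azi lohe
Hunk 3: at line 5 remove [cie] add [fpjfj,bjsp] -> 10 lines: wcsos mqako icpnn xsw eae npnsu fpjfj bjsp azi lohe
Hunk 4: at line 1 remove [icpnn,xsw,eae] add [puur,wfk,asr] -> 10 lines: wcsos mqako puur wfk asr npnsu fpjfj bjsp azi lohe
Hunk 5: at line 3 remove [asr,npnsu] add [ewije,rmn] -> 10 lines: wcsos mqako puur wfk ewije rmn fpjfj bjsp azi lohe
Final line count: 10

Answer: 10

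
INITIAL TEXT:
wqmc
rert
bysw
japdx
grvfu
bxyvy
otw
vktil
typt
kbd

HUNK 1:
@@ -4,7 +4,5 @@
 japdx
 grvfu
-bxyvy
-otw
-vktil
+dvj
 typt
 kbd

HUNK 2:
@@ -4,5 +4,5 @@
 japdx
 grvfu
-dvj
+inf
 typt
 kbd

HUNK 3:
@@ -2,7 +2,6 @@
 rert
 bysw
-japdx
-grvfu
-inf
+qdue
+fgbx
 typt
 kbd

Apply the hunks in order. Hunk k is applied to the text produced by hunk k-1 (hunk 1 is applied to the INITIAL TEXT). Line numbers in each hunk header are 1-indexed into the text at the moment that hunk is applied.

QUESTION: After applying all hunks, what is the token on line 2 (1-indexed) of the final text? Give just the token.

Hunk 1: at line 4 remove [bxyvy,otw,vktil] add [dvj] -> 8 lines: wqmc rert bysw japdx grvfu dvj typt kbd
Hunk 2: at line 4 remove [dvj] add [inf] -> 8 lines: wqmc rert bysw japdx grvfu inf typt kbd
Hunk 3: at line 2 remove [japdx,grvfu,inf] add [qdue,fgbx] -> 7 lines: wqmc rert bysw qdue fgbx typt kbd
Final line 2: rert

Answer: rert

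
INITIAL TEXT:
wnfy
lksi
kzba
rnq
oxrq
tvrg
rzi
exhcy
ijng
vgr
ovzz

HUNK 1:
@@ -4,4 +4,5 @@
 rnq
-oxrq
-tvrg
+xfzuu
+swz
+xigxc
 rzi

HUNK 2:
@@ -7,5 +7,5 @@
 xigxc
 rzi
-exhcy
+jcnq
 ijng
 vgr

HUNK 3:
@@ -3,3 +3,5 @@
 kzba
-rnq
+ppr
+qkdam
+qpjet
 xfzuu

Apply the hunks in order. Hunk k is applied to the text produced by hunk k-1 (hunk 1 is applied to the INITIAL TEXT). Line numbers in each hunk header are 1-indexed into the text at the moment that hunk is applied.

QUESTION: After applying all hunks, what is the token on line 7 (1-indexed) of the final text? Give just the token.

Hunk 1: at line 4 remove [oxrq,tvrg] add [xfzuu,swz,xigxc] -> 12 lines: wnfy lksi kzba rnq xfzuu swz xigxc rzi exhcy ijng vgr ovzz
Hunk 2: at line 7 remove [exhcy] add [jcnq] -> 12 lines: wnfy lksi kzba rnq xfzuu swz xigxc rzi jcnq ijng vgr ovzz
Hunk 3: at line 3 remove [rnq] add [ppr,qkdam,qpjet] -> 14 lines: wnfy lksi kzba ppr qkdam qpjet xfzuu swz xigxc rzi jcnq ijng vgr ovzz
Final line 7: xfzuu

Answer: xfzuu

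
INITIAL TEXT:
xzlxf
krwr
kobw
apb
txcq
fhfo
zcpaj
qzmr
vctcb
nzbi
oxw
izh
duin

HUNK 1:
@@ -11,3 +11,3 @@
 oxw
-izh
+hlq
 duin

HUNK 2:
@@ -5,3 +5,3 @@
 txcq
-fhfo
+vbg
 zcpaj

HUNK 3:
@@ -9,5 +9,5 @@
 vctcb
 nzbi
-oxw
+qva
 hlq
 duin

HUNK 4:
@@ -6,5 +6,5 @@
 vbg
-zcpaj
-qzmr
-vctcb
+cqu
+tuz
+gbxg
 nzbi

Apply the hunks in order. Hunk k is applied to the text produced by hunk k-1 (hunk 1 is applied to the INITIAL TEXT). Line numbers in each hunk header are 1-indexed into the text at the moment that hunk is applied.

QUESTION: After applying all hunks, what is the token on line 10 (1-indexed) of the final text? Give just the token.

Hunk 1: at line 11 remove [izh] add [hlq] -> 13 lines: xzlxf krwr kobw apb txcq fhfo zcpaj qzmr vctcb nzbi oxw hlq duin
Hunk 2: at line 5 remove [fhfo] add [vbg] -> 13 lines: xzlxf krwr kobw apb txcq vbg zcpaj qzmr vctcb nzbi oxw hlq duin
Hunk 3: at line 9 remove [oxw] add [qva] -> 13 lines: xzlxf krwr kobw apb txcq vbg zcpaj qzmr vctcb nzbi qva hlq duin
Hunk 4: at line 6 remove [zcpaj,qzmr,vctcb] add [cqu,tuz,gbxg] -> 13 lines: xzlxf krwr kobw apb txcq vbg cqu tuz gbxg nzbi qva hlq duin
Final line 10: nzbi

Answer: nzbi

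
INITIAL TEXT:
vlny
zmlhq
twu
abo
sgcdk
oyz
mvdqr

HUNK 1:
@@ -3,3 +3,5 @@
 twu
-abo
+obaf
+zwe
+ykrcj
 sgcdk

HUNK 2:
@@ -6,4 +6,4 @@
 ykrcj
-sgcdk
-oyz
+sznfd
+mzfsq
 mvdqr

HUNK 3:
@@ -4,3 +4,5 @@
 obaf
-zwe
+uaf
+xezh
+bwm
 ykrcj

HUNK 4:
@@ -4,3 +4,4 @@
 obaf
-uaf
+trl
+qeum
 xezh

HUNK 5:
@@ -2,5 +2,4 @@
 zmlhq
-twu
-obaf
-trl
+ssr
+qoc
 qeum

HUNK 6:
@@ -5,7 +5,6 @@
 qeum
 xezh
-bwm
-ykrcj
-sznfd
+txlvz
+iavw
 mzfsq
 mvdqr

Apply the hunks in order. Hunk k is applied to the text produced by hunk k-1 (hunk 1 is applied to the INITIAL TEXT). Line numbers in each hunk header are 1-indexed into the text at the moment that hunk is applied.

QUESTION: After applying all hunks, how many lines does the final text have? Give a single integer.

Answer: 10

Derivation:
Hunk 1: at line 3 remove [abo] add [obaf,zwe,ykrcj] -> 9 lines: vlny zmlhq twu obaf zwe ykrcj sgcdk oyz mvdqr
Hunk 2: at line 6 remove [sgcdk,oyz] add [sznfd,mzfsq] -> 9 lines: vlny zmlhq twu obaf zwe ykrcj sznfd mzfsq mvdqr
Hunk 3: at line 4 remove [zwe] add [uaf,xezh,bwm] -> 11 lines: vlny zmlhq twu obaf uaf xezh bwm ykrcj sznfd mzfsq mvdqr
Hunk 4: at line 4 remove [uaf] add [trl,qeum] -> 12 lines: vlny zmlhq twu obaf trl qeum xezh bwm ykrcj sznfd mzfsq mvdqr
Hunk 5: at line 2 remove [twu,obaf,trl] add [ssr,qoc] -> 11 lines: vlny zmlhq ssr qoc qeum xezh bwm ykrcj sznfd mzfsq mvdqr
Hunk 6: at line 5 remove [bwm,ykrcj,sznfd] add [txlvz,iavw] -> 10 lines: vlny zmlhq ssr qoc qeum xezh txlvz iavw mzfsq mvdqr
Final line count: 10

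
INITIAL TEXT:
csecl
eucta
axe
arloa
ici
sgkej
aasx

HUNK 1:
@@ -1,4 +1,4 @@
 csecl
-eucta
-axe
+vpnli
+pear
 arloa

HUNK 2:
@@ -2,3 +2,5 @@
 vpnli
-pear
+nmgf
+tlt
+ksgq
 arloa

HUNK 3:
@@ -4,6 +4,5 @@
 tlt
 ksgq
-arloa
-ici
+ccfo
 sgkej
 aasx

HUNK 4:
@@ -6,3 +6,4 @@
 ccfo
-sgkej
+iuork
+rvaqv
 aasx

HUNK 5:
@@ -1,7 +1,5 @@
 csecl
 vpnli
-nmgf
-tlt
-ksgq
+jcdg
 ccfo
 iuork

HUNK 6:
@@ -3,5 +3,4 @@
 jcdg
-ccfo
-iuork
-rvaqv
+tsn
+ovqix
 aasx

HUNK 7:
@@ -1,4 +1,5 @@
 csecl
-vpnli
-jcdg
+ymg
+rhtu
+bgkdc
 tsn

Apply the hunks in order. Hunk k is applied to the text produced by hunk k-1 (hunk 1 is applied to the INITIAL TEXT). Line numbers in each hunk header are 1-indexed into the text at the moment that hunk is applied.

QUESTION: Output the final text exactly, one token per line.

Hunk 1: at line 1 remove [eucta,axe] add [vpnli,pear] -> 7 lines: csecl vpnli pear arloa ici sgkej aasx
Hunk 2: at line 2 remove [pear] add [nmgf,tlt,ksgq] -> 9 lines: csecl vpnli nmgf tlt ksgq arloa ici sgkej aasx
Hunk 3: at line 4 remove [arloa,ici] add [ccfo] -> 8 lines: csecl vpnli nmgf tlt ksgq ccfo sgkej aasx
Hunk 4: at line 6 remove [sgkej] add [iuork,rvaqv] -> 9 lines: csecl vpnli nmgf tlt ksgq ccfo iuork rvaqv aasx
Hunk 5: at line 1 remove [nmgf,tlt,ksgq] add [jcdg] -> 7 lines: csecl vpnli jcdg ccfo iuork rvaqv aasx
Hunk 6: at line 3 remove [ccfo,iuork,rvaqv] add [tsn,ovqix] -> 6 lines: csecl vpnli jcdg tsn ovqix aasx
Hunk 7: at line 1 remove [vpnli,jcdg] add [ymg,rhtu,bgkdc] -> 7 lines: csecl ymg rhtu bgkdc tsn ovqix aasx

Answer: csecl
ymg
rhtu
bgkdc
tsn
ovqix
aasx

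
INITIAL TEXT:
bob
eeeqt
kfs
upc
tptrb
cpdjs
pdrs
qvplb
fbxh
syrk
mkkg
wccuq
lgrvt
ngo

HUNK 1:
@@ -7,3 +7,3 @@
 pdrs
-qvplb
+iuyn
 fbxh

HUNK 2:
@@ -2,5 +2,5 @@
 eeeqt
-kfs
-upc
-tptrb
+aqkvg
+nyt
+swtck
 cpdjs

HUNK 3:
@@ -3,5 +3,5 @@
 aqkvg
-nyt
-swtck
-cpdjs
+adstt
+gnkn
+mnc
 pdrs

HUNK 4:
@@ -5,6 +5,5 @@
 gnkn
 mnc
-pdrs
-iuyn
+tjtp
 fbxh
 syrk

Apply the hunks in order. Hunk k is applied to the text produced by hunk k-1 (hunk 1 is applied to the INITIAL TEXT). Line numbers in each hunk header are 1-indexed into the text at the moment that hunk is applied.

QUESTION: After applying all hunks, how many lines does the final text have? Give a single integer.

Hunk 1: at line 7 remove [qvplb] add [iuyn] -> 14 lines: bob eeeqt kfs upc tptrb cpdjs pdrs iuyn fbxh syrk mkkg wccuq lgrvt ngo
Hunk 2: at line 2 remove [kfs,upc,tptrb] add [aqkvg,nyt,swtck] -> 14 lines: bob eeeqt aqkvg nyt swtck cpdjs pdrs iuyn fbxh syrk mkkg wccuq lgrvt ngo
Hunk 3: at line 3 remove [nyt,swtck,cpdjs] add [adstt,gnkn,mnc] -> 14 lines: bob eeeqt aqkvg adstt gnkn mnc pdrs iuyn fbxh syrk mkkg wccuq lgrvt ngo
Hunk 4: at line 5 remove [pdrs,iuyn] add [tjtp] -> 13 lines: bob eeeqt aqkvg adstt gnkn mnc tjtp fbxh syrk mkkg wccuq lgrvt ngo
Final line count: 13

Answer: 13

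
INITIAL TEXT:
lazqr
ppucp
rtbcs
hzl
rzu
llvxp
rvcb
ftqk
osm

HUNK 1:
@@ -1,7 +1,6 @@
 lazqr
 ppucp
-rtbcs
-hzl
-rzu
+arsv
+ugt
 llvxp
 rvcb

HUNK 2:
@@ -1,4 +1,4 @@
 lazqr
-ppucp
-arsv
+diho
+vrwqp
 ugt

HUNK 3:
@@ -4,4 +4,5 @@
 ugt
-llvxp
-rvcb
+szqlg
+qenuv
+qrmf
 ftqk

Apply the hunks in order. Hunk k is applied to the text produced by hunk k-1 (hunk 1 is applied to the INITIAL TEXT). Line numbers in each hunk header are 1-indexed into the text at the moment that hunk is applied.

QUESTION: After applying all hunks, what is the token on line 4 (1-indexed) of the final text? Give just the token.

Hunk 1: at line 1 remove [rtbcs,hzl,rzu] add [arsv,ugt] -> 8 lines: lazqr ppucp arsv ugt llvxp rvcb ftqk osm
Hunk 2: at line 1 remove [ppucp,arsv] add [diho,vrwqp] -> 8 lines: lazqr diho vrwqp ugt llvxp rvcb ftqk osm
Hunk 3: at line 4 remove [llvxp,rvcb] add [szqlg,qenuv,qrmf] -> 9 lines: lazqr diho vrwqp ugt szqlg qenuv qrmf ftqk osm
Final line 4: ugt

Answer: ugt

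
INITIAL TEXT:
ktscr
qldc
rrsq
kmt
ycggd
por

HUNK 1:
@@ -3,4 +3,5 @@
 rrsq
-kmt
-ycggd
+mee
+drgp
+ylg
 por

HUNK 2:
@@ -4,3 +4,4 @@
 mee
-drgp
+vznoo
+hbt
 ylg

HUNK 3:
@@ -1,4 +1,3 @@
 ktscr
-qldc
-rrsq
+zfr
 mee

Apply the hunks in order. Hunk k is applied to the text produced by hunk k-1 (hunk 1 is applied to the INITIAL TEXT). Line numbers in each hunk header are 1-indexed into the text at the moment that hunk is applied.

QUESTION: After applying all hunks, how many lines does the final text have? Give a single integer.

Answer: 7

Derivation:
Hunk 1: at line 3 remove [kmt,ycggd] add [mee,drgp,ylg] -> 7 lines: ktscr qldc rrsq mee drgp ylg por
Hunk 2: at line 4 remove [drgp] add [vznoo,hbt] -> 8 lines: ktscr qldc rrsq mee vznoo hbt ylg por
Hunk 3: at line 1 remove [qldc,rrsq] add [zfr] -> 7 lines: ktscr zfr mee vznoo hbt ylg por
Final line count: 7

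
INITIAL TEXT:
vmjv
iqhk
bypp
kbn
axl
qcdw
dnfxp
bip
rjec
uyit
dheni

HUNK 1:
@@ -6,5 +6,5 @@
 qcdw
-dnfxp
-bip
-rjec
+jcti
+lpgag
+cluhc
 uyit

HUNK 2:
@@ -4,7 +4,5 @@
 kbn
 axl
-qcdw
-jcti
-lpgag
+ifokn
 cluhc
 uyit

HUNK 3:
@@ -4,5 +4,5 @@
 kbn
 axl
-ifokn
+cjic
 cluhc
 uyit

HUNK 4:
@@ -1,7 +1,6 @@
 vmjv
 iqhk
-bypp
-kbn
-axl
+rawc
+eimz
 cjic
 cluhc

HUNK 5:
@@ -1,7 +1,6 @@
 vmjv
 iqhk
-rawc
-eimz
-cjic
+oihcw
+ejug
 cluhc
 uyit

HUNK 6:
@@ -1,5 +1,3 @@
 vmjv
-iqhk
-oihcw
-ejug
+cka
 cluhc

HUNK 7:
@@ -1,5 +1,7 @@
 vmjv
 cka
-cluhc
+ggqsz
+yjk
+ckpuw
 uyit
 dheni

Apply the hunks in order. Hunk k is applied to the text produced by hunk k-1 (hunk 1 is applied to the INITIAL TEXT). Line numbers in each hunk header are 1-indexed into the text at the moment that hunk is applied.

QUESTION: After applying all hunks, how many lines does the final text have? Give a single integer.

Answer: 7

Derivation:
Hunk 1: at line 6 remove [dnfxp,bip,rjec] add [jcti,lpgag,cluhc] -> 11 lines: vmjv iqhk bypp kbn axl qcdw jcti lpgag cluhc uyit dheni
Hunk 2: at line 4 remove [qcdw,jcti,lpgag] add [ifokn] -> 9 lines: vmjv iqhk bypp kbn axl ifokn cluhc uyit dheni
Hunk 3: at line 4 remove [ifokn] add [cjic] -> 9 lines: vmjv iqhk bypp kbn axl cjic cluhc uyit dheni
Hunk 4: at line 1 remove [bypp,kbn,axl] add [rawc,eimz] -> 8 lines: vmjv iqhk rawc eimz cjic cluhc uyit dheni
Hunk 5: at line 1 remove [rawc,eimz,cjic] add [oihcw,ejug] -> 7 lines: vmjv iqhk oihcw ejug cluhc uyit dheni
Hunk 6: at line 1 remove [iqhk,oihcw,ejug] add [cka] -> 5 lines: vmjv cka cluhc uyit dheni
Hunk 7: at line 1 remove [cluhc] add [ggqsz,yjk,ckpuw] -> 7 lines: vmjv cka ggqsz yjk ckpuw uyit dheni
Final line count: 7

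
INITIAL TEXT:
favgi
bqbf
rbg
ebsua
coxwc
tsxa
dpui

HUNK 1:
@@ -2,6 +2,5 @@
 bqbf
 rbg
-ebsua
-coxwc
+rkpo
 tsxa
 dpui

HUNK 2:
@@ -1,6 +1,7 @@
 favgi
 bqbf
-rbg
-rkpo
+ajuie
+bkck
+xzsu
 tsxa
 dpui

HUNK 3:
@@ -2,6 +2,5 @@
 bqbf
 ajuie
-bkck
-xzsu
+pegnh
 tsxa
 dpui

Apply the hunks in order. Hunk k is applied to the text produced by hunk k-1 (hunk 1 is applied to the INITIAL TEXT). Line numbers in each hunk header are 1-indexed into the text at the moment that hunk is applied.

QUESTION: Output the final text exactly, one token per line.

Answer: favgi
bqbf
ajuie
pegnh
tsxa
dpui

Derivation:
Hunk 1: at line 2 remove [ebsua,coxwc] add [rkpo] -> 6 lines: favgi bqbf rbg rkpo tsxa dpui
Hunk 2: at line 1 remove [rbg,rkpo] add [ajuie,bkck,xzsu] -> 7 lines: favgi bqbf ajuie bkck xzsu tsxa dpui
Hunk 3: at line 2 remove [bkck,xzsu] add [pegnh] -> 6 lines: favgi bqbf ajuie pegnh tsxa dpui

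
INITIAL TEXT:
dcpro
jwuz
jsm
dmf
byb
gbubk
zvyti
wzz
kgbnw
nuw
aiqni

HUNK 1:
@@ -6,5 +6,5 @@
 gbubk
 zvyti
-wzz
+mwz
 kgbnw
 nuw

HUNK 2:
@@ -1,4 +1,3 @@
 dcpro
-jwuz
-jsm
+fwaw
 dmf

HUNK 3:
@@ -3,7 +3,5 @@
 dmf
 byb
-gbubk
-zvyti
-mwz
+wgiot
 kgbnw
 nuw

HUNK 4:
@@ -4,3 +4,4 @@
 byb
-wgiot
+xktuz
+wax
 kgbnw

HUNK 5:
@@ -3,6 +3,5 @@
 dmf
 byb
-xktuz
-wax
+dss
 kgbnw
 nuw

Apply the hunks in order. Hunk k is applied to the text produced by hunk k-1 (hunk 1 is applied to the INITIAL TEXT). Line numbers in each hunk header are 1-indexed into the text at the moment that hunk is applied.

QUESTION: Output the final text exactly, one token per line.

Hunk 1: at line 6 remove [wzz] add [mwz] -> 11 lines: dcpro jwuz jsm dmf byb gbubk zvyti mwz kgbnw nuw aiqni
Hunk 2: at line 1 remove [jwuz,jsm] add [fwaw] -> 10 lines: dcpro fwaw dmf byb gbubk zvyti mwz kgbnw nuw aiqni
Hunk 3: at line 3 remove [gbubk,zvyti,mwz] add [wgiot] -> 8 lines: dcpro fwaw dmf byb wgiot kgbnw nuw aiqni
Hunk 4: at line 4 remove [wgiot] add [xktuz,wax] -> 9 lines: dcpro fwaw dmf byb xktuz wax kgbnw nuw aiqni
Hunk 5: at line 3 remove [xktuz,wax] add [dss] -> 8 lines: dcpro fwaw dmf byb dss kgbnw nuw aiqni

Answer: dcpro
fwaw
dmf
byb
dss
kgbnw
nuw
aiqni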